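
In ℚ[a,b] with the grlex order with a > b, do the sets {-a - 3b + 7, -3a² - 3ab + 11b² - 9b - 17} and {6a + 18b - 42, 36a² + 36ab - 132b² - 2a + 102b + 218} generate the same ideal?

Since reduced Gröbner bases are canonical representatives of ideals under a given ordering, it suffices to compute and compare them.
Buchberger on the first generating set:
f_1 = -a - 3b + 7, LT = a.
f_2 = -3a² - 3ab + 11b² - 9b - 17, LT = a².

S(f_1,f_2): lcm = a². S = 2ab + 11/3b² - 7a - 3b - 17/3.
  leading term ab: subtract (-2b)·f_1 from 2ab + 11/3b² - 7a - 3b - 17/3 → -7/3b² - 7a + 11b - 17/3
  leading term b²: no divisor's leading term divides it; move -7/3b² to the remainder.
  leading term a: subtract (7)·f_1 from -7a + 11b - 17/3 → 32b - 164/3
  leading term b: no divisor's leading term divides it; move 32b to the remainder.
  leading term 1: no divisor's leading term divides it; move -164/3 to the remainder.
  remainder -7/3b² + 32b - 164/3 ≠ 0; add g_3 = -7/3b² + 32b - 164/3 to the basis.

The other S-polynomials (S(f_1,g_3), S(f_2,g_3)) all reduce to 0 modulo the current basis, so we have a Gröbner basis.
Inter-reduce: drop elements whose leading term is divisible by another's, tail-reduce, and make monic.
Reduced Gröbner basis: {b² - 96/7b + 164/7, a + 3b - 7}.

Buchberger on the second generating set:
h_1 = 6a + 18b - 42, LT = a.
h_2 = 36a² + 36ab - 132b² - 2a + 102b + 218, LT = a².

S(h_1,h_2): lcm = a². S = 2ab + 11/3b² - 125/18a - 17/6b - 109/18.
  leading term ab: subtract (⅓b)·h_1 from 2ab + 11/3b² - 125/18a - 17/6b - 109/18 → -7/3b² - 125/18a + 67/6b - 109/18
  leading term b²: no divisor's leading term divides it; move -7/3b² to the remainder.
  leading term a: subtract (-125/108)·h_1 from -125/18a + 67/6b - 109/18 → 32b - 164/3
  leading term b: no divisor's leading term divides it; move 32b to the remainder.
  leading term 1: no divisor's leading term divides it; move -164/3 to the remainder.
  remainder -7/3b² + 32b - 164/3 ≠ 0; add k_3 = -7/3b² + 32b - 164/3 to the basis.

The other S-polynomials (S(h_1,k_3), S(h_2,k_3)) all reduce to 0 modulo the current basis, so we have a Gröbner basis.
Inter-reduce: drop elements whose leading term is divisible by another's, tail-reduce, and make monic.
Reduced Gröbner basis: {b² - 96/7b + 164/7, a + 3b - 7}.

Same reduced basis, so the two generating sets span the same ideal.

Yes, the ideals are equal.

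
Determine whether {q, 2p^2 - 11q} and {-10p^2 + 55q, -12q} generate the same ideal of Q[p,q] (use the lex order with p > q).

Two ideals are equal iff their reduced Gröbner bases coincide (the reduced basis is unique for a fixed ordering).
Buchberger on the first generating set:
f_1 = q, LT = q.
f_2 = 2p^2 - 11q, LT = p^2.

S(f_1,f_2): leading monomials are coprime, so the S-polynomial reduces to 0 (Buchberger's first criterion).
Every S-polynomial of the final basis reduces to 0, so we have a Gröbner basis.
Inter-reduce: drop elements whose leading term is divisible by another's, tail-reduce, and make monic.
Reduced Gröbner basis: {p^2, q}.

Buchberger on the second generating set:
h_1 = -10p^2 + 55q, LT = p^2.
h_2 = -12q, LT = q.

S(h_1,h_2): leading monomials are coprime, so the S-polynomial reduces to 0 (Buchberger's first criterion).
Every S-polynomial of the final basis reduces to 0, so we have a Gröbner basis.
Inter-reduce: drop elements whose leading term is divisible by another's, tail-reduce, and make monic.
Reduced Gröbner basis: {p^2, q}.

These coincide, so the ideals are equal.

Yes, the ideals are equal.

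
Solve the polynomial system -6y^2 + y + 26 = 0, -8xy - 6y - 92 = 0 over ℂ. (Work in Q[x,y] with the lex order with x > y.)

Compute a lex Gröbner basis by Buchberger's algorithm.
f_1 = -6y^2 + y + 26, LT = y^2.
f_2 = -8xy - 6y - 92, LT = xy.

S(f_1,f_2): lcm = xy^2. S = -1/6xy - 13/3x - 3/4y^2 - 23/2y.
  leading term xy: subtract (1/48)·f_2 from -1/6xy - 13/3x - 3/4y^2 - 23/2y → -13/3x - 3/4y^2 - 91/8y + 23/12
  leading term x: no divisor's leading term divides it; move -13/3x to the remainder.
  leading term y^2: subtract (1/8)·f_1 from -3/4y^2 - 91/8y + 23/12 → -23/2y - 4/3
  leading term y: no divisor's leading term divides it; move -23/2y to the remainder.
  leading term 1: no divisor's leading term divides it; move -4/3 to the remainder.
  remainder -13/3x - 23/2y - 4/3 ≠ 0; add h_3 = -13/3x - 23/2y - 4/3 to the basis.

S(f_1,h_3): leading monomials are coprime, so the S-polynomial reduces to 0 (Buchberger's first criterion).
S(f_2,h_3): lcm = xy. S = -69/26y^2 + 23/52y + 23/2.
  leading term y^2: subtract (23/52)·f_1 from -69/26y^2 + 23/52y + 23/2 → 0
  remainder 0.

Every S-polynomial of the final basis reduces to 0, so we have a Gröbner basis.
Inter-reduce: drop elements whose leading term is divisible by another's, tail-reduce, and make monic.
Reduced Gröbner basis: {x + 69/26y + 4/13, y^2 - 1/6y - 13/3}.

Since the basis is lex-ordered, y^2 - 1/6y - 13/3 is univariate in y. Its roots are {-2, 13/6}. Back-substituting each root into the other basis elements fixes the other coordinates.
  y = -2: the earlier basis element becomes x - 5 = 0, giving x = 5 — point (5, -2).
  y = 13/6: the earlier basis element becomes x + 315/52 = 0, giving x = -315/52 — point (-315/52, 13/6).

{(5, -2), (-315/52, 13/6)}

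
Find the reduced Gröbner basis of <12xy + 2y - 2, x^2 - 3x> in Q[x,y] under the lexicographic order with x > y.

f_1 = 12xy + 2y - 2, LT = xy.
f_2 = x^2 - 3x, LT = x^2.

S(f_1,f_2): lcm = x^2y. S = 19/6xy - 1/6x.
  leading term xy: subtract (19/72)·f_1 from 19/6xy - 1/6x → -1/6x - 19/36y + 19/36
  leading term x: no divisor's leading term divides it; move -1/6x to the remainder.
  leading term y: no divisor's leading term divides it; move -19/36y to the remainder.
  leading term 1: no divisor's leading term divides it; move 19/36 to the remainder.
  remainder -1/6x - 19/36y + 19/36 ≠ 0; add g_3 = -1/6x - 19/36y + 19/36 to the basis.

S(f_1,g_3): lcm = xy. S = -19/6y^2 + 10/3y - 1/6.
  leading term y^2: no divisor's leading term divides it; move -19/6y^2 to the remainder.
  leading term y: no divisor's leading term divides it; move 10/3y to the remainder.
  leading term 1: no divisor's leading term divides it; move -1/6 to the remainder.
  remainder -19/6y^2 + 10/3y - 1/6 ≠ 0; add g_4 = -19/6y^2 + 10/3y - 1/6 to the basis.

The other S-polynomials (S(f_2,g_3), S(f_1,g_4), S(f_2,g_4), S(g_3,g_4)) all reduce to 0 modulo the current basis, so we have a Gröbner basis.
Inter-reduce: drop elements whose leading term is divisible by another's, tail-reduce, and make monic.

G = {x + 19/6y - 19/6, y^2 - 20/19y + 1/19}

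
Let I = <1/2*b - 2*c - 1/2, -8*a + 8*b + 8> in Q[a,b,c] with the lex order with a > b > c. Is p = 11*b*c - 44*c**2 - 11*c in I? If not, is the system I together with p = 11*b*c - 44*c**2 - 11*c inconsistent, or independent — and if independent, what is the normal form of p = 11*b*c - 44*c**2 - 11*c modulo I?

First compute the reduced Gröbner basis of I by Buchberger's algorithm.
f_1 = 1/2*b - 2*c - 1/2, LT = b.
f_2 = -8*a + 8*b + 8, LT = a.

The S-polynomials (S(f_1,f_2)) all reduce to 0 modulo the current basis, so we have a Gröbner basis.
Inter-reduce: drop elements whose leading term is divisible by another's, tail-reduce, and make monic.
Reduced Gröbner basis: {a - 4*c - 2, b - 4*c - 1}.
Label its elements g_1 = a - 4*c - 2, g_2 = b - 4*c - 1.

Reduce p = 11*b*c - 44*c**2 - 11*c modulo G:
  leading term b*c: subtract (11*c)·g_2 from 11*b*c - 44*c**2 - 11*c → 0
  normal form = 0.
Since the normal form is 0, p ∈ I.

11*b*c - 44*c**2 - 11*c lies in I (it reduces to 0).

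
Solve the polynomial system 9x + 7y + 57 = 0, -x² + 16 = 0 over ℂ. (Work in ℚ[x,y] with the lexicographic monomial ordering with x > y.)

Compute a lex Gröbner basis by Buchberger's algorithm.
f_1 = 9x + 7y + 57, LT = x.
f_2 = -x² + 16, LT = x².

S(f_1,f_2): lcm = x². S = 7/9xy + 19/3x + 16.
  leading term xy: subtract (7/81y)·f_1 from 7/9xy + 19/3x + 16 → 19/3x - 49/81y² - 133/27y + 16
  leading term x: subtract (19/27)·f_1 from 19/3x - 49/81y² - 133/27y + 16 → -49/81y² - 266/27y - 217/9
  leading term y²: no divisor's leading term divides it; move -49/81y² to the remainder.
  leading term y: no divisor's leading term divides it; move -266/27y to the remainder.
  leading term 1: no divisor's leading term divides it; move -217/9 to the remainder.
  remainder -49/81y² - 266/27y - 217/9 ≠ 0; add h_3 = -49/81y² - 266/27y - 217/9 to the basis.

The other S-polynomials (S(f_1,h_3), S(f_2,h_3)) all reduce to 0 modulo the current basis, so we have a Gröbner basis.
Inter-reduce: drop elements whose leading term is divisible by another's, tail-reduce, and make monic.
Reduced Gröbner basis: {x + 7/9y + 19/3, y² + 114/7y + 279/7}.

The lex basis is triangular: the last element involves only y. Solving y² + 114/7y + 279/7 = 0 gives y ∈ {-93/7, -3}; substituting each value into the earlier elements determines the remaining variables.
  y = -93/7: the earlier basis element becomes x - 4 = 0, giving x = 4 — point (4, -93/7).
  y = -3: the earlier basis element becomes x + 4 = 0, giving x = -4 — point (-4, -3).
Each listed point satisfies every original equation (direct substitution).
Zero-dimensionality of the ideal guarantees finitely many solutions over ℂ.

{(4, -93/7), (-4, -3)}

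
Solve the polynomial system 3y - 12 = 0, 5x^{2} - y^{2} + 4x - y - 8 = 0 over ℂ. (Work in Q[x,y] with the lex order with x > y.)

Compute a lex Gröbner basis by Buchberger's algorithm.
f_1 = 3y - 12, LT = y.
f_2 = 5x^{2} + 4x - y^{2} - y - 8, LT = x^{2}.

S(f_1,f_2): leading monomials are coprime, so the S-polynomial reduces to 0 (Buchberger's first criterion).
Every S-polynomial of the final basis reduces to 0, so we have a Gröbner basis.
Inter-reduce: drop elements whose leading term is divisible by another's, tail-reduce, and make monic.
Reduced Gröbner basis: {x^{2} + \tfrac{4}{5}x - \tfrac{28}{5}, y - 4}.

Since the basis is lex-ordered, y - 4 is univariate in y. Its roots are {4}. Back-substituting each root into the other basis elements fixes the other coordinates.
  y = 4: the earlier basis element becomes x^{2} + \tfrac{4}{5}x - \tfrac{28}{5} = 0, giving x = -14/5, 2 — points (-14/5, 4), (2, 4).

{(-14/5, 4), (2, 4)}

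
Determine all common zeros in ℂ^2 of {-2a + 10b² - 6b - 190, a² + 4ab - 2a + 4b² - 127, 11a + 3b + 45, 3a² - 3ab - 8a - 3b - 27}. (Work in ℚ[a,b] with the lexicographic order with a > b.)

Compute a lex Gröbner basis by Buchberger's algorithm.
f_1 = -2a + 10b² - 6b - 190, LT = a.
f_2 = a² + 4ab - 2a + 4b² - 127, LT = a².
f_3 = 11a + 3b + 45, LT = a.
f_4 = 3a² - 3ab - 8a - 3b - 27, LT = a².

S(f_1,f_2): lcm = a². S = -5ab² - ab + 97a - 4b² + 127.
  reduce S modulo (f_1, f_2, f_3, f_4):
  remainder -25b⁴ + 10b³ + 959b² - 196b - 9088 ≠ 0; add h_5 = -25b⁴ + 10b³ + 959b² - 196b - 9088 to the basis.

S(f_1,f_3): lcm = a. S = -5b² + 30/11b + 1000/11.
  reduce S modulo (f_1, f_2, f_3, f_4, h_5):
  remainder -5b² + 30/11b + 1000/11 ≠ 0; add h_6 = -5b² + 30/11b + 1000/11 to the basis.

S(f_1,f_4): lcm = a². S = -5ab² + 4ab + 293/3a + b + 9.
  reduce S modulo (f_1, f_2, f_3, f_4, h_5, h_6):
  remainder -2202/121b - 8808/121 ≠ 0; add h_7 = -2202/121b - 8808/121 to the basis.

The other S-polynomials (S(f_2,f_3), S(f_2,f_4), S(f_3,f_4), S(f_1,h_5), S(f_2,h_5), S(f_3,h_5), S(f_4,h_5), S(f_1,h_6), S(f_2,h_6), S(f_3,h_6), S(f_4,h_6), S(h_5,h_6), S(f_1,h_7), S(f_2,h_7), S(f_3,h_7), S(f_4,h_7), S(h_5,h_7), S(h_6,h_7)) all reduce to 0 modulo the current basis, so we have a Gröbner basis.
Inter-reduce: drop elements whose leading term is divisible by another's, tail-reduce, and make monic.
Reduced Gröbner basis: {a + 3, b + 4}.

Elimination: the polynomial b + 4 lies in the elimination ideal for b, so b ∈ {-4}. For each such b, the remaining basis elements (now univariate) give the rest of the solution.
  b = -4: the earlier basis element becomes a + 3 = 0, giving a = -3 — point (-3, -4).

{(-3, -4)}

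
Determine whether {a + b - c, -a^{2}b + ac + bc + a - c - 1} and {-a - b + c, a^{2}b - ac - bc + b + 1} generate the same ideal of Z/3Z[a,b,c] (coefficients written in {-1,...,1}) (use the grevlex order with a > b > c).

Yes, the ideals are equal.

Two ideals are equal iff their reduced Gröbner bases coincide (the reduced basis is unique for a fixed ordering).
Buchberger on the first generating set:
f_1 = a + b - c, LT = a.
f_2 = -a^{2}b + ac + bc + a - c - 1, LT = a^{2}b.

S(f_1,f_2): lcm = a^{2}b. S = ab^{2} - abc + ac + bc + a - c - 1.
  reduce S modulo (f_1, f_2):
  remainder -b^{3} - b^{2}c - bc^{2} + c^{2} - b - 1 ≠ 0; add g_3 = -b^{3} - b^{2}c - bc^{2} + c^{2} - b - 1 to the basis.

The other S-polynomials (S(f_1,g_3), S(f_2,g_3)) all reduce to 0 modulo the current basis, so we have a Gröbner basis.
Inter-reduce: drop elements whose leading term is divisible by another's, tail-reduce, and make monic.
Reduced Gröbner basis: {b^{3} + b^{2}c + bc^{2} - c^{2} + b + 1, a + b - c}.

Buchberger on the second generating set:
h_1 = -a - b + c, LT = a.
h_2 = a^{2}b - ac - bc + b + 1, LT = a^{2}b.

S(h_1,h_2): lcm = a^{2}b. S = ab^{2} - abc + ac + bc - b - 1.
  reduce S modulo (h_1, h_2):
  remainder -b^{3} - b^{2}c - bc^{2} + c^{2} - b - 1 ≠ 0; add k_3 = -b^{3} - b^{2}c - bc^{2} + c^{2} - b - 1 to the basis.

The other S-polynomials (S(h_1,k_3), S(h_2,k_3)) all reduce to 0 modulo the current basis, so we have a Gröbner basis.
Inter-reduce: drop elements whose leading term is divisible by another's, tail-reduce, and make monic.
Reduced Gröbner basis: {b^{3} + b^{2}c + bc^{2} - c^{2} + b + 1, a + b - c}.

Same reduced basis, so the two generating sets span the same ideal.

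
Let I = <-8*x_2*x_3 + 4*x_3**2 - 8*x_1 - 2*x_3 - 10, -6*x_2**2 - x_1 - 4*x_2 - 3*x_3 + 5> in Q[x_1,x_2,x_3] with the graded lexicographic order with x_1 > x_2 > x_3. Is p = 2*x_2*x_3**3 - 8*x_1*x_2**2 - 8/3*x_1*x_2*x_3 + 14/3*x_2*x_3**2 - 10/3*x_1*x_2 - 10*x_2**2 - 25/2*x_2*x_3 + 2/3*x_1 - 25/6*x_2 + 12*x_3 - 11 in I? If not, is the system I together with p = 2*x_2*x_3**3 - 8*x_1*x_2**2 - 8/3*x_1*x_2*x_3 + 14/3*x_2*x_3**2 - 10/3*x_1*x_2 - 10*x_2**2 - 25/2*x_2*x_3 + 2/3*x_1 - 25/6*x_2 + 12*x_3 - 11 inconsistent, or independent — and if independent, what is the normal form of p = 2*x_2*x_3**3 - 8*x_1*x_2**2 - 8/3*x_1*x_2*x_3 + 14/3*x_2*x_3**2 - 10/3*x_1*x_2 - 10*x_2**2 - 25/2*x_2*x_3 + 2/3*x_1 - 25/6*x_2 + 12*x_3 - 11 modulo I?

2*x_2*x_3**3 - 8*x_1*x_2**2 - 8/3*x_1*x_2*x_3 + 14/3*x_2*x_3**2 - 10/3*x_1*x_2 - 10*x_2**2 - 25/2*x_2*x_3 + 2/3*x_1 - 25/6*x_2 + 12*x_3 - 11 is independent of I; its normal form modulo I is 2/3*x_1 + 12*x_3 - 11.

First compute the reduced Gröbner basis of I by Buchberger's algorithm.
f_1 = -8*x_2*x_3 + 4*x_3**2 - 8*x_1 - 2*x_3 - 10, LT = x_2*x_3.
f_2 = -6*x_2**2 - x_1 - 4*x_2 - 3*x_3 + 5, LT = x_2**2.

S(f_1,f_2): lcm = x_2**2*x_3. S = -1/2*x_2*x_3**2 + x_1*x_2 - 1/6*x_1*x_3 - 5/12*x_2*x_3 - 1/2*x_3**2 + 5/4*x_2 + 5/6*x_3.
  leading term x_2*x_3**2: subtract (1/16*x_3)·f_1 from -1/2*x_2*x_3**2 + x_1*x_2 - 1/6*x_1*x_3 - 5/12*x_2*x_3 - 1/2*x_3**2 + 5/4*x_2 + 5/6*x_3 → -1/4*x_3**3 + x_1*x_2 + 1/3*x_1*x_3 - 5/12*x_2*x_3 - 3/8*x_3**2 + 5/4*x_2 + 35/24*x_3
  leading term x_3**3: no divisor's leading term divides it; move -1/4*x_3**3 to the remainder.
  leading term x_1*x_2: no divisor's leading term divides it; move x_1*x_2 to the remainder.
  leading term x_1*x_3: no divisor's leading term divides it; move 1/3*x_1*x_3 to the remainder.
  leading term x_2*x_3: subtract (5/96)·f_1 from -5/12*x_2*x_3 - 3/8*x_3**2 + 5/4*x_2 + 35/24*x_3 → -7/12*x_3**2 + 5/12*x_1 + 5/4*x_2 + 25/16*x_3 + 25/48
  leading term x_3**2: no divisor's leading term divides it; move -7/12*x_3**2 to the remainder.
  leading term x_1: no divisor's leading term divides it; move 5/12*x_1 to the remainder.
  leading term x_2: no divisor's leading term divides it; move 5/4*x_2 to the remainder.
  leading term x_3: no divisor's leading term divides it; move 25/16*x_3 to the remainder.
  leading term 1: no divisor's leading term divides it; move 25/48 to the remainder.
  remainder -1/4*x_3**3 + x_1*x_2 + 1/3*x_1*x_3 - 7/12*x_3**2 + 5/12*x_1 + 5/4*x_2 + 25/16*x_3 + 25/48 ≠ 0; add h_3 = -1/4*x_3**3 + x_1*x_2 + 1/3*x_1*x_3 - 7/12*x_3**2 + 5/12*x_1 + 5/4*x_2 + 25/16*x_3 + 25/48 to the basis.

The other S-polynomials (S(f_1,h_3), S(f_2,h_3)) all reduce to 0 modulo the current basis, so we have a Gröbner basis.
Inter-reduce: drop elements whose leading term is divisible by another's, tail-reduce, and make monic.
Reduced Gröbner basis: {x_3**3 - 4*x_1*x_2 - 4/3*x_1*x_3 + 7/3*x_3**2 - 5/3*x_1 - 5*x_2 - 25/4*x_3 - 25/12, x_2**2 + 1/6*x_1 + 2/3*x_2 + 1/2*x_3 - 5/6, x_2*x_3 - 1/2*x_3**2 + x_1 + 1/4*x_3 + 5/4}.
Label its elements g_1 = x_3**3 - 4*x_1*x_2 - 4/3*x_1*x_3 + 7/3*x_3**2 - 5/3*x_1 - 5*x_2 - 25/4*x_3 - 25/12, g_2 = x_2**2 + 1/6*x_1 + 2/3*x_2 + 1/2*x_3 - 5/6, g_3 = x_2*x_3 - 1/2*x_3**2 + x_1 + 1/4*x_3 + 5/4.

Reduce p = 2*x_2*x_3**3 - 8*x_1*x_2**2 - 8/3*x_1*x_2*x_3 + 14/3*x_2*x_3**2 - 10/3*x_1*x_2 - 10*x_2**2 - 25/2*x_2*x_3 + 2/3*x_1 - 25/6*x_2 + 12*x_3 - 11 modulo G:
  leading term x_2*x_3**3: subtract (2*x_2)·g_1 from 2*x_2*x_3**3 - 8*x_1*x_2**2 - 8/3*x_1*x_2*x_3 + 14/3*x_2*x_3**2 - 10/3*x_1*x_2 - 10*x_2**2 - 25/2*x_2*x_3 + 2/3*x_1 - 25/6*x_2 + 12*x_3 - 11 → 2/3*x_1 + 12*x_3 - 11
  leading term x_1: no divisor's leading term divides it; move 2/3*x_1 to the remainder.
  leading term x_3: no divisor's leading term divides it; move 12*x_3 to the remainder.
  leading term 1: no divisor's leading term divides it; move -11 to the remainder.
  normal form = 2/3*x_1 + 12*x_3 - 11.
The normal form is nonzero, so p ∉ I. Since p minus its normal form lies in I, I + (p) = I + (r) where r = 2/3*x_1 + 12*x_3 - 11; decide whether this ideal is the whole ring.
Run Buchberger on G together with r (pairs among the g_i already reduce to 0 since G is a Gröbner basis):
g_1 = x_3**3 - 4*x_1*x_2 - 4/3*x_1*x_3 + 7/3*x_3**2 - 5/3*x_1 - 5*x_2 - 25/4*x_3 - 25/12, LT = x_3**3.
g_2 = x_2**2 + 1/6*x_1 + 2/3*x_2 + 1/2*x_3 - 5/6, LT = x_2**2.
g_3 = x_2*x_3 - 1/2*x_3**2 + x_1 + 1/4*x_3 + 5/4, LT = x_2*x_3.
r = 2/3*x_1 + 12*x_3 - 11, LT = x_1.

The S-polynomials (S(g_1,g_2), S(g_1,g_3), S(g_1,r), S(g_2,g_3), S(g_2,r), S(g_3,r)) all reduce to 0 modulo the current basis, so we have a Gröbner basis.
Inter-reduce: drop elements whose leading term is divisible by another's, tail-reduce, and make monic.
Reduced Gröbner basis: {x_3**3 + 187/3*x_3**2 - 71*x_2 + 5119/4*x_3 - 15691/12, x_2**2 + 2/3*x_2 - 5/2*x_3 + 23/12, x_2*x_3 - 1/2*x_3**2 - 71/4*x_3 + 71/4, x_1 + 18*x_3 - 33/2}.
The reduced Gröbner basis of I + (p) is {x_3**3 + 187/3*x_3**2 - 71*x_2 + 5119/4*x_3 - 15691/12, x_2**2 + 2/3*x_2 - 5/2*x_3 + 23/12, x_2*x_3 - 1/2*x_3**2 - 71/4*x_3 + 71/4, x_1 + 18*x_3 - 33/2} ≠ {1}, a proper ideal, so the enlarged system stays consistent: p is independent of I, with normal form 2/3*x_1 + 12*x_3 - 11.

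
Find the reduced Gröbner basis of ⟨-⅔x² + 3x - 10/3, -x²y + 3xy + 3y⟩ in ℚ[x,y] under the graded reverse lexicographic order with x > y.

G = {x² - 9/2x + 5, y}

Buchberger's algorithm terminates because the ascending chain of leading-term ideals stabilizes.

f_1 = -⅔x² + 3x - 10/3, LT = x².
f_2 = -x²y + 3xy + 3y, LT = x²y.

S(f_1,f_2): lcm = x²y. S = -3/2xy + 8y.
  leading term xy: no divisor's leading term divides it; move -3/2xy to the remainder.
  leading term y: no divisor's leading term divides it; move 8y to the remainder.
  remainder -3/2xy + 8y ≠ 0; add g_3 = -3/2xy + 8y to the basis.

S(f_1,g_3): lcm = x²y. S = ⅚xy + 5y.
  leading term xy: subtract (-5/9)·g_3 from ⅚xy + 5y → 85/9y
  leading term y: no divisor's leading term divides it; move 85/9y to the remainder.
  remainder 85/9y ≠ 0; add g_4 = 85/9y to the basis.

The other S-polynomials (S(f_2,g_3), S(f_1,g_4), S(f_2,g_4), S(g_3,g_4)) all reduce to 0 modulo the current basis, so we have a Gröbner basis.
Inter-reduce: drop elements whose leading term is divisible by another's, tail-reduce, and make monic.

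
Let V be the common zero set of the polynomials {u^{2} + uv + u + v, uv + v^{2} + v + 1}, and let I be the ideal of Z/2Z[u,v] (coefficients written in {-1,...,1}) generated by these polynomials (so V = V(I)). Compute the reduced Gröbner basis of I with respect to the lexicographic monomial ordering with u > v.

f_1 = u^{2} + uv + u + v, LT = u^{2}.
f_2 = uv + v^{2} + v + 1, LT = uv.

S(f_1,f_2): lcm = u^{2}v. S = u + v^{2}.
  leading term u: no divisor's leading term divides it; move u to the remainder.
  leading term v^{2}: no divisor's leading term divides it; move v^{2} to the remainder.
  remainder u + v^{2} ≠ 0; add g_3 = u + v^{2} to the basis.

S(f_1,g_3): lcm = u^{2}. S = uv^{2} + uv + u + v.
  leading term uv^{2}: subtract (v)·f_2 from uv^{2} + uv + u + v → uv + u + v^{3} + v^{2}
  leading term uv: subtract (1)·f_2 from uv + u + v^{3} + v^{2} → u + v^{3} + v + 1
  leading term u: subtract (1)·g_3 from u + v^{3} + v + 1 → v^{3} + v^{2} + v + 1
  leading term v^{3}: no divisor's leading term divides it; move v^{3} to the remainder.
  leading term v^{2}: no divisor's leading term divides it; move v^{2} to the remainder.
  leading term v: no divisor's leading term divides it; move v to the remainder.
  leading term 1: no divisor's leading term divides it; move 1 to the remainder.
  remainder v^{3} + v^{2} + v + 1 ≠ 0; add g_4 = v^{3} + v^{2} + v + 1 to the basis.

The other S-polynomials (S(f_2,g_3), S(f_1,g_4), S(f_2,g_4), S(g_3,g_4)) all reduce to 0 modulo the current basis, so we have a Gröbner basis.
Inter-reduce: drop elements whose leading term is divisible by another's, tail-reduce, and make monic.

G = {u + v^{2}, v^{3} + v^{2} + v + 1}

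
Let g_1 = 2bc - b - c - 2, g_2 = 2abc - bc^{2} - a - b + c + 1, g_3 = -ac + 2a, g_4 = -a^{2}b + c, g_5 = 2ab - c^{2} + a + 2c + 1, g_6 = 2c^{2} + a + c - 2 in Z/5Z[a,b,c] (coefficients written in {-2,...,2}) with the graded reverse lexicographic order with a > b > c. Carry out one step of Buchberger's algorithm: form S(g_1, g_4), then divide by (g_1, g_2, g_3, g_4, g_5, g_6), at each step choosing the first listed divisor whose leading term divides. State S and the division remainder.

lcm(LM(g_1), LM(g_4)) = a^{2}bc.
S = (lcm/LT(g_1))·g_1 − (lcm/LT(g_4))·g_4 = 2a^{2}b + 2a^{2}c - a^{2} + c^{2}.
Reduce S modulo (g_1, g_2, g_3, g_4, g_5, g_6) in that order:
  leading term a^{2}b: subtract (-2)·g_4 from 2a^{2}b + 2a^{2}c - a^{2} + c^{2} → 2a^{2}c - a^{2} + c^{2} + 2c
  leading term a^{2}c: subtract (-2a)·g_3 from 2a^{2}c - a^{2} + c^{2} + 2c → -2a^{2} + c^{2} + 2c
  leading term a^{2}: no divisor's leading term divides it; move -2a^{2} to the remainder.
  leading term c^{2}: subtract (-2)·g_6 from c^{2} + 2c → 2a - c + 1
  leading term a: no divisor's leading term divides it; move 2a to the remainder.
  leading term c: no divisor's leading term divides it; move -c to the remainder.
  leading term 1: no divisor's leading term divides it; move 1 to the remainder.
The remainder -2a^{2} + 2a - c + 1 is nonzero, so it would be added as the next basis element.

S(g_1, g_4) = 2a^{2}b + 2a^{2}c - a^{2} + c^{2}; remainder on division = -2a^{2} + 2a - c + 1.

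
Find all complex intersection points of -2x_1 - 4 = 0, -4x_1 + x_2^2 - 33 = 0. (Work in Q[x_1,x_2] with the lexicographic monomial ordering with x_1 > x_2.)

{(-2, -5), (-2, 5)}

Compute a lex Gröbner basis by Buchberger's algorithm.
f_1 = -2x_1 - 4, LT = x_1.
f_2 = -4x_1 + x_2^2 - 33, LT = x_1.

S(f_1,f_2): lcm = x_1. S = 1/4x_2^2 - 25/4.
  reduce S modulo (f_1, f_2):
  remainder 1/4x_2^2 - 25/4 ≠ 0; add h_3 = 1/4x_2^2 - 25/4 to the basis.

The other S-polynomials (S(f_1,h_3), S(f_2,h_3)) all reduce to 0 modulo the current basis, so we have a Gröbner basis.
Inter-reduce: drop elements whose leading term is divisible by another's, tail-reduce, and make monic.
Reduced Gröbner basis: {x_1 + 2, x_2^2 - 25}.

From the last basis element, x_2^2 - 25 = 0, so x_2 takes values in {-5, 5}. Each choice, substituted upward through the basis, yields the corresponding point(s) of the solution set.
  x_2 = -5: the earlier basis element becomes x_1 + 2 = 0, giving x_1 = -2 — point (-2, -5).
  x_2 = 5: the earlier basis element becomes x_1 + 2 = 0, giving x_1 = -2 — point (-2, 5).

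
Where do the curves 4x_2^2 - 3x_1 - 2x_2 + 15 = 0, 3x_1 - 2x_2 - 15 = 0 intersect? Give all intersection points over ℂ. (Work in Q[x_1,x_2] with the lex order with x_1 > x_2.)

{(5, 0), (17/3, 1)}

Compute a lex Gröbner basis by Buchberger's algorithm.
f_1 = -3x_1 + 4x_2^2 - 2x_2 + 15, LT = x_1.
f_2 = 3x_1 - 2x_2 - 15, LT = x_1.

S(f_1,f_2): lcm = x_1. S = -4/3x_2^2 + 4/3x_2.
  leading term x_2^2: no divisor's leading term divides it; move -4/3x_2^2 to the remainder.
  leading term x_2: no divisor's leading term divides it; move 4/3x_2 to the remainder.
  remainder -4/3x_2^2 + 4/3x_2 ≠ 0; add h_3 = -4/3x_2^2 + 4/3x_2 to the basis.

The other S-polynomials (S(f_1,h_3), S(f_2,h_3)) all reduce to 0 modulo the current basis, so we have a Gröbner basis.
Inter-reduce: drop elements whose leading term is divisible by another's, tail-reduce, and make monic.
Reduced Gröbner basis: {x_1 - 2/3x_2 - 5, x_2^2 - x_2}.

Elimination: the polynomial x_2^2 - x_2 lies in the elimination ideal for x_2, so x_2 ∈ {0, 1}. For each such x_2, the remaining basis elements (now univariate) give the rest of the solution.
  x_2 = 0: the earlier basis element becomes x_1 - 5 = 0, giving x_1 = 5 — point (5, 0).
  x_2 = 1: the earlier basis element becomes x_1 - 17/3 = 0, giving x_1 = 17/3 — point (17/3, 1).
Each listed point satisfies every original equation (direct substitution).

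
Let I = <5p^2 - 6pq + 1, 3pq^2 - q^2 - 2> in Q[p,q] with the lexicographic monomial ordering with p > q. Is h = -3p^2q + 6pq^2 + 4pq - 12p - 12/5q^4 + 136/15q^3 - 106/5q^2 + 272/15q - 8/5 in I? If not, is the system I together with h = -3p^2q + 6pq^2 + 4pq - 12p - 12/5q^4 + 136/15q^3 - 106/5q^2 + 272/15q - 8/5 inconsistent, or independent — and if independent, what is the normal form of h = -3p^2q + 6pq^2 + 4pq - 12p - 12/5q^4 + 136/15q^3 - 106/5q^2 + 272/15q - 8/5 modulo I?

First compute the reduced Gröbner basis of I by Buchberger's algorithm.
f_1 = 5p^2 - 6pq + 1, LT = p^2.
f_2 = 3pq^2 - q^2 - 2, LT = pq^2.

S(f_1,f_2): lcm = p^2q^2. S = -6/5pq^3 + 1/3pq^2 + 2/3p + 1/5q^2.
  leading term pq^3: subtract (-2/5q)·f_2 from -6/5pq^3 + 1/3pq^2 + 2/3p + 1/5q^2 → 1/3pq^2 + 2/3p - 2/5q^3 + 1/5q^2 - 4/5q
  leading term pq^2: subtract (1/9)·f_2 from 1/3pq^2 + 2/3p - 2/5q^3 + 1/5q^2 - 4/5q → 2/3p - 2/5q^3 + 14/45q^2 - 4/5q + 2/9
  leading term p: no divisor's leading term divides it; move 2/3p to the remainder.
  leading term q^3: no divisor's leading term divides it; move -2/5q^3 to the remainder.
  leading term q^2: no divisor's leading term divides it; move 14/45q^2 to the remainder.
  leading term q: no divisor's leading term divides it; move -4/5q to the remainder.
  leading term 1: no divisor's leading term divides it; move 2/9 to the remainder.
  remainder 2/3p - 2/5q^3 + 14/45q^2 - 4/5q + 2/9 ≠ 0; add k_3 = 2/3p - 2/5q^3 + 14/45q^2 - 4/5q + 2/9 to the basis.

S(f_2,k_3): lcm = pq^2. S = 3/5q^5 - 7/15q^4 + 6/5q^3 - 2/3q^2 - 2/3.
  leading term q^5: no divisor's leading term divides it; move 3/5q^5 to the remainder.
  leading term q^4: no divisor's leading term divides it; move -7/15q^4 to the remainder.
  leading term q^3: no divisor's leading term divides it; move 6/5q^3 to the remainder.
  leading term q^2: no divisor's leading term divides it; move -2/3q^2 to the remainder.
  leading term 1: no divisor's leading term divides it; move -2/3 to the remainder.
  remainder 3/5q^5 - 7/15q^4 + 6/5q^3 - 2/3q^2 - 2/3 ≠ 0; add k_4 = 3/5q^5 - 7/15q^4 + 6/5q^3 - 2/3q^2 - 2/3 to the basis.

The other S-polynomials (S(f_1,k_3), S(f_1,k_4), S(f_2,k_4), S(k_3,k_4)) all reduce to 0 modulo the current basis, so we have a Gröbner basis.
Inter-reduce: drop elements whose leading term is divisible by another's, tail-reduce, and make monic.
Reduced Gröbner basis: {p - 3/5q^3 + 7/15q^2 - 6/5q + 1/3, q^5 - 7/9q^4 + 2q^3 - 10/9q^2 - 10/9}.
Label its elements g_1 = p - 3/5q^3 + 7/15q^2 - 6/5q + 1/3, g_2 = q^5 - 7/9q^4 + 2q^3 - 10/9q^2 - 10/9.

Reduce h = -3p^2q + 6pq^2 + 4pq - 12p - 12/5q^4 + 136/15q^3 - 106/5q^2 + 272/15q - 8/5 modulo G:
  leading term p^2q: subtract (-3pq)·g_1 from -3p^2q + 6pq^2 + 4pq - 12p - 12/5q^4 + 136/15q^3 - 106/5q^2 + 272/15q - 8/5 → -9/5pq^4 + 7/5pq^3 + 12/5pq^2 + 5pq - 12p - 12/5q^4 + 136/15q^3 - 106/5q^2 + 272/15q - 8/5
  leading term pq^4: subtract (-9/5q^4)·g_1 from -9/5pq^4 + 7/5pq^3 + 12/5pq^2 + 5pq - 12p - 12/5q^4 + 136/15q^3 - 106/5q^2 + 272/15q - 8/5 → 7/5pq^3 + 12/5pq^2 + 5pq - 12p - 27/25q^7 + 21/25q^6 - 54/25q^5 - 9/5q^4 + 136/15q^3 - 106/5q^2 + 272/15q - 8/5
  leading term pq^3: subtract (7/5q^3)·g_1 from 7/5pq^3 + 12/5pq^2 + 5pq - 12p - 27/25q^7 + 21/25q^6 - 54/25q^5 - 9/5q^4 + 136/15q^3 - 106/5q^2 + 272/15q - 8/5 → 12/5pq^2 + 5pq - 12p - 27/25q^7 + 42/25q^6 - 211/75q^5 - 3/25q^4 + 43/5q^3 - 106/5q^2 + 272/15q - 8/5
  leading term pq^2: subtract (12/5q^2)·g_1 from 12/5pq^2 + 5pq - 12p - 27/25q^7 + 42/25q^6 - 211/75q^5 - 3/25q^4 + 43/5q^3 - 106/5q^2 + 272/15q - 8/5 → 5pq - 12p - 27/25q^7 + 42/25q^6 - 103/75q^5 - 31/25q^4 + 287/25q^3 - 22q^2 + 272/15q - 8/5
  leading term pq: subtract (5q)·g_1 from 5pq - 12p - 27/25q^7 + 42/25q^6 - 103/75q^5 - 31/25q^4 + 287/25q^3 - 22q^2 + 272/15q - 8/5 → -12p - 27/25q^7 + 42/25q^6 - 103/75q^5 + 44/25q^4 + 686/75q^3 - 16q^2 + 247/15q - 8/5
  leading term p: subtract (-12)·g_1 from -12p - 27/25q^7 + 42/25q^6 - 103/75q^5 + 44/25q^4 + 686/75q^3 - 16q^2 + 247/15q - 8/5 → -27/25q^7 + 42/25q^6 - 103/75q^5 + 44/25q^4 + 146/75q^3 - 52/5q^2 + 31/15q + 12/5
  leading term q^7: subtract (-27/25q^2)·g_2 from -27/25q^7 + 42/25q^6 - 103/75q^5 + 44/25q^4 + 146/75q^3 - 52/5q^2 + 31/15q + 12/5 → 21/25q^6 + 59/75q^5 + 14/25q^4 + 146/75q^3 - 58/5q^2 + 31/15q + 12/5
  leading term q^6: subtract (21/25q)·g_2 from 21/25q^6 + 59/75q^5 + 14/25q^4 + 146/75q^3 - 58/5q^2 + 31/15q + 12/5 → 36/25q^5 - 28/25q^4 + 72/25q^3 - 58/5q^2 + 3q + 12/5
  leading term q^5: subtract (36/25)·g_2 from 36/25q^5 - 28/25q^4 + 72/25q^3 - 58/5q^2 + 3q + 12/5 → -10q^2 + 3q + 4
  leading term q^2: no divisor's leading term divides it; move -10q^2 to the remainder.
  leading term q: no divisor's leading term divides it; move 3q to the remainder.
  leading term 1: no divisor's leading term divides it; move 4 to the remainder.
  normal form = -10q^2 + 3q + 4.
The normal form is nonzero, so h ∉ I. Since h minus its normal form lies in I, I + (h) = I + (r) where r = -10q^2 + 3q + 4; decide whether this ideal is the whole ring.
Run Buchberger on G together with r (pairs among the g_i already reduce to 0 since G is a Gröbner basis):
g_1 = p - 3/5q^3 + 7/15q^2 - 6/5q + 1/3, LT = p.
g_2 = q^5 - 7/9q^4 + 2q^3 - 10/9q^2 - 10/9, LT = q^5.
r = -10q^2 + 3q + 4, LT = q^2.

S(g_2,r): lcm = q^5. S = -43/90q^4 + 12/5q^3 - 10/9q^2 - 10/9.
  leading term q^4: subtract (43/900q^2)·r from -43/90q^4 + 12/5q^3 - 10/9q^2 - 10/9 → 677/300q^3 - 293/225q^2 - 10/9
  leading term q^3: subtract (-677/3000q)·r from 677/300q^3 - 293/225q^2 - 10/9 → -5627/9000q^2 + 677/750q - 10/9
  leading term q^2: subtract (5627/90000)·r from -5627/9000q^2 + 677/750q - 10/9 → 7151/10000q - 3403/2500
  leading term q: no divisor's leading term divides it; move 7151/10000q to the remainder.
  leading term 1: no divisor's leading term divides it; move -3403/2500 to the remainder.
  remainder 7151/10000q - 3403/2500 ≠ 0; add m_4 = 7151/10000q - 3403/2500 to the basis.

S(g_2,m_4): lcm = q^5. S = 72451/64359q^4 + 2q^3 - 10/9q^2 - 10/9.
  leading term q^4: subtract (-72451/643590q^2)·r from 72451/64359q^4 + 2q^3 - 10/9q^2 - 10/9 → 501511/214530q^3 - 212648/321795q^2 - 10/9
  leading term q^3: subtract (-501511/2145300q)·r from 501511/214530q^3 - 212648/321795q^2 - 10/9 → 260639/6435900q^2 + 501511/536325q - 10/9
  leading term q^2: subtract (-260639/64359000)·r from 260639/6435900q^2 + 501511/536325q - 10/9 → 6773693/7151000q - 1957429/1787750
  leading term q: subtract (67736930/51136801)·m_4 from 6773693/7151000q - 1957429/1787750 → 36213210/51136801
  leading term 1: no divisor's leading term divides it; move 36213210/51136801 to the remainder.
  remainder 36213210/51136801 ≠ 0; add m_5 = 36213210/51136801 to the basis.

The other S-polynomials (S(g_1,g_2), S(g_1,r), S(g_1,m_4), S(r,m_4), S(g_1,m_5), S(g_2,m_5), S(r,m_5), S(m_4,m_5)) all reduce to 0 modulo the current basis, so we have a Gröbner basis.
Inter-reduce: drop elements whose leading term is divisible by another's, tail-reduce, and make monic.
Reduced Gröbner basis: {1}.
The reduced Gröbner basis of I + (h) is {1}: the ideal is the whole ring, so the enlarged system has no common solution — adjoining h is inconsistent.

Adjoining -3p^2q + 6pq^2 + 4pq - 12p - 12/5q^4 + 136/15q^3 - 106/5q^2 + 272/15q - 8/5 makes the ideal the whole ring: the system is inconsistent.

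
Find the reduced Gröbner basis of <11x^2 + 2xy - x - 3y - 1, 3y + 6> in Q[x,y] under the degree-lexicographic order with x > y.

G = {x^2 - 5/11x + 5/11, y + 2}

f_1 = 11x^2 + 2xy - x - 3y - 1, LT = x^2.
f_2 = 3y + 6, LT = y.

The S-polynomials (S(f_1,f_2)) all reduce to 0 modulo the current basis, so we have a Gröbner basis.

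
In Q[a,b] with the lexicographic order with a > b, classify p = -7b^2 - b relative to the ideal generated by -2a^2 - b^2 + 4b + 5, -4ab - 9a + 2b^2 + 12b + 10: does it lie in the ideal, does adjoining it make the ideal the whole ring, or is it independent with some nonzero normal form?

First compute the reduced Gröbner basis of I by Buchberger's algorithm.
f_1 = -2a^2 - b^2 + 4b + 5, LT = a^2.
f_2 = -4ab - 9a + 2b^2 + 12b + 10, LT = ab.

S(f_1,f_2): lcm = a^2b. S = -9/4a^2 + 1/2ab^2 + 3ab + 5/2a + 1/2b^3 - 2b^2 - 5/2b.
  reduce S modulo (f_1, f_2):
  remainder -55/32a + 3/4b^3 + 25/16b^2 - 1/8b - 15/16 ≠ 0; add h_3 = -55/32a + 3/4b^3 + 25/16b^2 - 1/8b - 15/16 to the basis.

S(f_1,h_3): lcm = a^2. S = 24/55ab^3 + 10/11ab^2 - 4/55ab - 6/11a + 1/2b^2 - 2b - 5/2.
  reduce S modulo (f_1, f_2, h_3):
  remainder 12/55b^4 + 52/55b^3 + 81/110b^2 - 102/55b - 41/22 ≠ 0; add h_4 = 12/55b^4 + 52/55b^3 + 81/110b^2 - 102/55b - 41/22 to the basis.

The other S-polynomials (S(f_2,h_3), S(f_1,h_4), S(f_2,h_4), S(h_3,h_4)) all reduce to 0 modulo the current basis, so we have a Gröbner basis.
Inter-reduce: drop elements whose leading term is divisible by another's, tail-reduce, and make monic.
Reduced Gröbner basis: {a - 24/55b^3 - 10/11b^2 + 4/55b + 6/11, b^4 + 13/3b^3 + 27/8b^2 - 17/2b - 205/24}.
Label its elements g_1 = a - 24/55b^3 - 10/11b^2 + 4/55b + 6/11, g_2 = b^4 + 13/3b^3 + 27/8b^2 - 17/2b - 205/24.

Reduce p = -7b^2 - b modulo G:
  leading term b^2: no divisor's leading term divides it; move -7b^2 to the remainder.
  leading term b: no divisor's leading term divides it; move -b to the remainder.
  normal form = -7b^2 - b.
The normal form is nonzero, so p ∉ I. Since p minus its normal form lies in I, I + (p) = I + (r) where r = -7b^2 - b; decide whether this ideal is the whole ring.
Run Buchberger on G together with r (pairs among the g_i already reduce to 0 since G is a Gröbner basis):
g_1 = a - 24/55b^3 - 10/11b^2 + 4/55b + 6/11, LT = a.
g_2 = b^4 + 13/3b^3 + 27/8b^2 - 17/2b - 205/24, LT = b^4.
r = -7b^2 - b, LT = b^2.

S(g_2,r): lcm = b^4. S = 88/21b^3 + 27/8b^2 - 17/2b - 205/24.
  reduce S modulo (g_1, g_2, r):
  remainder -73237/8232b - 205/24 ≠ 0; add m_4 = -73237/8232b - 205/24 to the basis.

S(g_2,m_4): lcm = b^4. S = 741136/219711b^3 + 27/8b^2 - 17/2b - 205/24.
  reduce S modulo (g_1, g_2, r, m_4):
  remainder 85888440/5363658169 ≠ 0; add m_5 = 85888440/5363658169 to the basis.

The other S-polynomials (S(g_1,g_2), S(g_1,r), S(g_1,m_4), S(r,m_4), S(g_1,m_5), S(g_2,m_5), S(r,m_5), S(m_4,m_5)) all reduce to 0 modulo the current basis, so we have a Gröbner basis.
Inter-reduce: drop elements whose leading term is divisible by another's, tail-reduce, and make monic.
Reduced Gröbner basis: {1}.
The reduced Gröbner basis of I + (p) is {1}: the ideal is the whole ring, so the enlarged system has no common solution — adjoining p is inconsistent.

Adjoining -7b^2 - b makes the ideal the whole ring: the system is inconsistent.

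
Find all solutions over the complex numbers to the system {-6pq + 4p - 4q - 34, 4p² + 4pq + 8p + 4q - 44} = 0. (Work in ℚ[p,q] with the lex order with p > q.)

{(3, -1), (-19/6 - sqrt(205)/6, 169/6 - 11*sqrt(205)/6), (-19/6 + sqrt(205)/6, 11*sqrt(205)/6 + 169/6)}

Compute a lex Gröbner basis by Buchberger's algorithm.
f_1 = -6pq + 4p - 4q - 34, LT = pq.
f_2 = 4p² + 4pq + 8p + 4q - 44, LT = p².

S(f_1,f_2): lcm = p²q. S = -⅔p² - pq² - 4/3pq + 17/3p - q² + 11q.
  leading term p²: subtract (-⅙)·f_2 from -⅔p² - pq² - 4/3pq + 17/3p - q² + 11q → -pq² - ⅔pq + 7p - q² + 35/3q - 22/3
  leading term pq²: subtract (⅙q)·f_1 from -pq² - ⅔pq + 7p - q² + 35/3q - 22/3 → -4/3pq + 7p - ⅓q² + 52/3q - 22/3
  leading term pq: subtract (2/9)·f_1 from -4/3pq + 7p - ⅓q² + 52/3q - 22/3 → 55/9p - ⅓q² + 164/9q + 2/9
  leading term p: no divisor's leading term divides it; move 55/9p to the remainder.
  leading term q²: no divisor's leading term divides it; move -⅓q² to the remainder.
  leading term q: no divisor's leading term divides it; move 164/9q to the remainder.
  leading term 1: no divisor's leading term divides it; move 2/9 to the remainder.
  remainder 55/9p - ⅓q² + 164/9q + 2/9 ≠ 0; add h_3 = 55/9p - ⅓q² + 164/9q + 2/9 to the basis.

S(f_1,h_3): lcm = pq. S = -⅔p + 3/55q³ - 164/55q² + 104/165q + 17/3.
  leading term p: subtract (-6/55)·h_3 from -⅔p + 3/55q³ - 164/55q² + 104/165q + 17/3 → 3/55q³ - 166/55q² + 144/55q + 313/55
  leading term q³: no divisor's leading term divides it; move 3/55q³ to the remainder.
  leading term q²: no divisor's leading term divides it; move -166/55q² to the remainder.
  leading term q: no divisor's leading term divides it; move 144/55q to the remainder.
  leading term 1: no divisor's leading term divides it; move 313/55 to the remainder.
  remainder 3/55q³ - 166/55q² + 144/55q + 313/55 ≠ 0; add h_4 = 3/55q³ - 166/55q² + 144/55q + 313/55 to the basis.

The other S-polynomials (S(f_2,h_3), S(f_1,h_4), S(f_2,h_4), S(h_3,h_4)) all reduce to 0 modulo the current basis, so we have a Gröbner basis.
Inter-reduce: drop elements whose leading term is divisible by another's, tail-reduce, and make monic.
Reduced Gröbner basis: {p - 3/55q² + 164/55q + 2/55, q³ - 166/3q² + 48q + 313/3}.

The lex basis is triangular: the last element involves only q. Solving q³ - 166/3q² + 48q + 313/3 = 0 gives q ∈ {-1, 169/6 - 11*sqrt(205)/6, 11*sqrt(205)/6 + 169/6}; substituting each value into the earlier elements determines the remaining variables.
  q = -1: the earlier basis element becomes p - 3 = 0, giving p = 3 — point (3, -1).
  q = 169/6 - 11*sqrt(205)/6: the earlier basis element becomes p + sqrt(205)/6 + 19/6 = 0, giving p = -19/6 - sqrt(205)/6 — point (-19/6 - sqrt(205)/6, 169/6 - 11*sqrt(205)/6).
  q = 11*sqrt(205)/6 + 169/6: the earlier basis element becomes p - sqrt(205)/6 + 19/6 = 0, giving p = -19/6 + sqrt(205)/6 — point (-19/6 + sqrt(205)/6, 11*sqrt(205)/6 + 169/6).
Each listed point satisfies every original equation (direct substitution).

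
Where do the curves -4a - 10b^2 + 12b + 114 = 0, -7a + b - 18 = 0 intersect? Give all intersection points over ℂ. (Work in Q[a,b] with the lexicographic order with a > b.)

Compute a lex Gröbner basis by Buchberger's algorithm.
f_1 = -4a - 10b^2 + 12b + 114, LT = a.
f_2 = -7a + b - 18, LT = a.

S(f_1,f_2): lcm = a. S = 5/2b^2 - 20/7b - 435/14.
  leading term b^2: no divisor's leading term divides it; move 5/2b^2 to the remainder.
  leading term b: no divisor's leading term divides it; move -20/7b to the remainder.
  leading term 1: no divisor's leading term divides it; move -435/14 to the remainder.
  remainder 5/2b^2 - 20/7b - 435/14 ≠ 0; add h_3 = 5/2b^2 - 20/7b - 435/14 to the basis.

The other S-polynomials (S(f_1,h_3), S(f_2,h_3)) all reduce to 0 modulo the current basis, so we have a Gröbner basis.
Inter-reduce: drop elements whose leading term is divisible by another's, tail-reduce, and make monic.
Reduced Gröbner basis: {a - 1/7b + 18/7, b^2 - 8/7b - 87/7}.

Since the basis is lex-ordered, b^2 - 8/7b - 87/7 is univariate in b. Its roots are {-3, 29/7}. Back-substituting each root into the other basis elements fixes the other coordinates.
  b = -3: the earlier basis element becomes a + 3 = 0, giving a = -3 — point (-3, -3).
  b = 29/7: the earlier basis element becomes a + 97/49 = 0, giving a = -97/49 — point (-97/49, 29/7).
Each listed point satisfies every original equation (direct substitution).
A lex Gröbner basis triangularizes the system, enabling back-substitution.

{(-3, -3), (-97/49, 29/7)}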